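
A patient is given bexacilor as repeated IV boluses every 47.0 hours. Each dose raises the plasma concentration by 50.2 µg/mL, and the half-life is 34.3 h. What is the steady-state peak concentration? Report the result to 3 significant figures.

k = ln 2 / 34.3 = 0.02021 h⁻¹
Fraction remaining after one interval: e^(−kτ) = e^(−0.02021 × 47.0) = 0.3868
R = 1 / (1 − 0.3868) = 1.631
Css,max = 50.2 × 1.631 ≈ 81.9 µg/mL

81.9 µg/mL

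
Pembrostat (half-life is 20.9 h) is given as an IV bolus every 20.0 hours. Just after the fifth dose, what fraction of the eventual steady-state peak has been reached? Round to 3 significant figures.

k = ln 2 / 20.9 = 0.03316 h⁻¹
f_n = 1 − e^(−nkτ) = 1 − e^(−5 × 0.03316 × 20.0) = 1 − e^(−3.316) = 1 − 0.03628 ≈ 0.964

0.964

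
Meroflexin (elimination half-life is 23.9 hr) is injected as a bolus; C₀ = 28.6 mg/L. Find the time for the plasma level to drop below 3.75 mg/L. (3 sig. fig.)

k = ln 2 / 23.9 = 0.02900 hr⁻¹
C(t) = C₀ e^(−kt)  ⇒  t = ln(C₀/C) / k
t = ln(28.6/3.75) / 0.02900 = 2.032 / 0.02900 ≈ 70.1 hours

70.1 hours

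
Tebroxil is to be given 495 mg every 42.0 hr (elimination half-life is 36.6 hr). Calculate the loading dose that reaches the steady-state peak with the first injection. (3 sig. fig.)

902 mg

k = ln 2 / 36.6 = 0.01894 hr⁻¹
Accumulation ratio R = 1 / (1 − e^(−kτ)) = 1 / (1 − e^(−0.01894×42.0)) = 1 / (1 − 0.4514) = 1.823
Loading dose = maintenance dose × R = 495 × 1.823 ≈ 902 mg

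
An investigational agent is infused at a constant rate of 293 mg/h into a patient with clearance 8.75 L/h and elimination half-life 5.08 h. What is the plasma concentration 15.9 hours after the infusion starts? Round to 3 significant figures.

Css = rate / CL = 293 / 8.75 = 33.49 mg/L
k = ln 2 / 5.08 = 0.1364 h⁻¹
C(t) = Css (1 − e^(−kt)) = 33.49 × (1 − e^(−2.169)) = 33.49 × 0.8858 ≈ 29.7 mg/L

29.7 mg/L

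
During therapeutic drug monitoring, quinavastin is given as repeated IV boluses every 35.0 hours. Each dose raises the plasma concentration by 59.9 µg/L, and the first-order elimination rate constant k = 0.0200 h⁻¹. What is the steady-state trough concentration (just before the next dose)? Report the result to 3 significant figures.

Fraction remaining after one interval: e^(−kτ) = e^(−0.02000 × 35.0) = 0.4966
R = 1 / (1 − 0.4966) = 1.986
Css,max = 59.9 × 1.986 = 119.0 µg/L
Css,min = Css,max × e^(−kτ) = 119.0 × 0.4966 ≈ 59.1 µg/L

59.1 µg/L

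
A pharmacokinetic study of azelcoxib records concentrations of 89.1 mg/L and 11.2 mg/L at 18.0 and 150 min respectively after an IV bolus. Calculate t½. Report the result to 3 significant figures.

k = ln(C₁/C₂) / (t₂ − t₁) = ln(89.1/11.2) / (150 − 18.0)
  = 2.074 / 132.0 = 0.01571 min⁻¹
t½ = ln 2 / k = ln 2 / 0.01571 ≈ 44.1 minutes

44.1 minutes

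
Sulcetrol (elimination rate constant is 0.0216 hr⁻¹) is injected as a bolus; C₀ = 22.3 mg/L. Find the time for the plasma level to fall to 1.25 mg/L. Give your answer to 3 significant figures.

C(t) = C₀ e^(−kt)  ⇒  t = ln(C₀/C) / k
t = ln(22.3/1.25) / 0.02160 = 2.881 / 0.02160 ≈ 133 hours

133 hours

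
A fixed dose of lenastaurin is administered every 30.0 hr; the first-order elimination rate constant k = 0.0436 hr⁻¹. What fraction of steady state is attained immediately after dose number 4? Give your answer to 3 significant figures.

0.995

f_n = 1 − e^(−nkτ) = 1 − e^(−4 × 0.04360 × 30.0) = 1 − e^(−5.232) = 1 − 0.005343 ≈ 0.995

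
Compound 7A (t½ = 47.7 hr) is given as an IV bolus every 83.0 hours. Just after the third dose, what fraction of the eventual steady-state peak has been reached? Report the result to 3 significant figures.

k = ln 2 / 47.7 = 0.01453 hr⁻¹
f_n = 1 − e^(−nkτ) = 1 − e^(−3 × 0.01453 × 83.0) = 1 − e^(−3.618) = 1 − 0.02683 ≈ 0.973

0.973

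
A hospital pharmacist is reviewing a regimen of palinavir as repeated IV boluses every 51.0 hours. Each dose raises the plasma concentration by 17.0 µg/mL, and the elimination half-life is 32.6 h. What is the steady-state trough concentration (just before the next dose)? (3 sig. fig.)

k = ln 2 / 32.6 = 0.02126 h⁻¹
Fraction remaining after one interval: e^(−kτ) = e^(−0.02126 × 51.0) = 0.3381
R = 1 / (1 − 0.3381) = 1.511
Css,max = 17.0 × 1.511 = 25.68 µg/mL
Css,min = Css,max × e^(−kτ) = 25.68 × 0.3381 ≈ 8.68 µg/mL

8.68 µg/mL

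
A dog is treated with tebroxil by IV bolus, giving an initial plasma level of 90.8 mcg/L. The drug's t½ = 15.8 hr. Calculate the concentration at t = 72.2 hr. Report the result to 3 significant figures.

k = ln 2 / 15.8 = 0.04387 hr⁻¹
C(t) = C₀ e^(−kt) = 90.8 × e^(−0.04387 × 72.2) = 90.8 × e^(−3.167) = 90.8 × 0.04211 ≈ 3.82 mcg/L

3.82 mcg/L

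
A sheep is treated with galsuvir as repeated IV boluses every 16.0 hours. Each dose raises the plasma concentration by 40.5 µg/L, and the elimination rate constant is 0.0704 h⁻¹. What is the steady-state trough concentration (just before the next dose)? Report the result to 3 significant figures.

Fraction remaining after one interval: e^(−kτ) = e^(−0.07040 × 16.0) = 0.3242
R = 1 / (1 − 0.3242) = 1.480
Css,max = 40.5 × 1.480 = 59.93 µg/L
Css,min = Css,max × e^(−kτ) = 59.93 × 0.3242 ≈ 19.4 µg/L

19.4 µg/L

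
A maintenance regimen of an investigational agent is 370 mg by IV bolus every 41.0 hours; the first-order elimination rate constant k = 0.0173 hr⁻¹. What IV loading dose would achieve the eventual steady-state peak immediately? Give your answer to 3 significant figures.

Accumulation ratio R = 1 / (1 − e^(−kτ)) = 1 / (1 − e^(−0.01730×41.0)) = 1 / (1 − 0.4920) = 1.968
Loading dose = maintenance dose × R = 370 × 1.968 ≈ 728 mg

728 mg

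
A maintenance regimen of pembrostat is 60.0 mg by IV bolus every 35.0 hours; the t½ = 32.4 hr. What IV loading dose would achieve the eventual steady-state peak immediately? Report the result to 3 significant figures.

114 mg

k = ln 2 / 32.4 = 0.02139 hr⁻¹
Accumulation ratio R = 1 / (1 − e^(−kτ)) = 1 / (1 − e^(−0.02139×35.0)) = 1 / (1 − 0.4729) = 1.897
Loading dose = maintenance dose × R = 60.0 × 1.897 ≈ 114 mg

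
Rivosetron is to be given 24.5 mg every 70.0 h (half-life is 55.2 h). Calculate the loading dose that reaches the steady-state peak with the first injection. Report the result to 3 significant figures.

41.9 mg

k = ln 2 / 55.2 = 0.01256 h⁻¹
Accumulation ratio R = 1 / (1 − e^(−kτ)) = 1 / (1 − e^(−0.01256×70.0)) = 1 / (1 − 0.4152) = 1.710
Loading dose = maintenance dose × R = 24.5 × 1.710 ≈ 41.9 mg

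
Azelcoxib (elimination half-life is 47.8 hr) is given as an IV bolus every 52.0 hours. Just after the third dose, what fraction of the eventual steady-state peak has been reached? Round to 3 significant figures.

k = ln 2 / 47.8 = 0.01450 hr⁻¹
f_n = 1 − e^(−nkτ) = 1 − e^(−3 × 0.01450 × 52.0) = 1 − e^(−2.262) = 1 − 0.1041 ≈ 0.896

0.896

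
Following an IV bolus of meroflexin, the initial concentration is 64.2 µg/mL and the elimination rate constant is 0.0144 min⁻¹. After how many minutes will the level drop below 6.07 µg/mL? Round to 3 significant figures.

C(t) = C₀ e^(−kt)  ⇒  t = ln(C₀/C) / k
t = ln(64.2/6.07) / 0.01440 = 2.359 / 0.01440 ≈ 164 minutes

164 minutes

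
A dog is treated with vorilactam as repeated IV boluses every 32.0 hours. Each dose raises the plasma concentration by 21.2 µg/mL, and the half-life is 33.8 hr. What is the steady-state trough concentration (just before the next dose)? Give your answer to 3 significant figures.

22.9 µg/mL

k = ln 2 / 33.8 = 0.02051 hr⁻¹
Fraction remaining after one interval: e^(−kτ) = e^(−0.02051 × 32.0) = 0.5188
R = 1 / (1 − 0.5188) = 2.078
Css,max = 21.2 × 2.078 = 44.06 µg/mL
Css,min = Css,max × e^(−kτ) = 44.06 × 0.5188 ≈ 22.9 µg/mL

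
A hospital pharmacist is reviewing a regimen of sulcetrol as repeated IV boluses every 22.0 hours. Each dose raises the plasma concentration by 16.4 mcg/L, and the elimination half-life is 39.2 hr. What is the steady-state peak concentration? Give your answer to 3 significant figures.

50.9 mcg/L

k = ln 2 / 39.2 = 0.01768 hr⁻¹
Fraction remaining after one interval: e^(−kτ) = e^(−0.01768 × 22.0) = 0.6777
R = 1 / (1 − 0.6777) = 3.103
Css,max = 16.4 × 3.103 ≈ 50.9 mcg/L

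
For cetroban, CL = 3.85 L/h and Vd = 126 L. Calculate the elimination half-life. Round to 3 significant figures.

k = CL / V = 3.85 / 126 = 0.03056 h⁻¹
t½ = ln 2 / k = ln 2 / 0.03056 ≈ 22.7 hours

22.7 hours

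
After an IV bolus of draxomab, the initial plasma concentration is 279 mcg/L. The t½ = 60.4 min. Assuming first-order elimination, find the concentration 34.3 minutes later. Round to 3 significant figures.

k = ln 2 / 60.4 = 0.01148 min⁻¹
C(t) = C₀ e^(−kt) = 279 × e^(−0.01148 × 34.3) = 279 × e^(−0.3936) = 279 × 0.6746 ≈ 188 mcg/L

188 mcg/L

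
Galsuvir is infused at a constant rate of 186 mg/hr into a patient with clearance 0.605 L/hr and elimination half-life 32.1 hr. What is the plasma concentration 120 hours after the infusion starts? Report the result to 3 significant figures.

Css = rate / CL = 186 / 0.605 = 307.4 µg/mL
k = ln 2 / 32.1 = 0.02159 hr⁻¹
C(t) = Css (1 − e^(−kt)) = 307.4 × (1 − e^(−2.591)) = 307.4 × 0.9251 ≈ 284 µg/mL

284 µg/mL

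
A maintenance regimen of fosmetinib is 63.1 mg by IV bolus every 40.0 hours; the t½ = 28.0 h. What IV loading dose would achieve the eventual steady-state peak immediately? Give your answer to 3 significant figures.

k = ln 2 / 28.0 = 0.02476 h⁻¹
Accumulation ratio R = 1 / (1 − e^(−kτ)) = 1 / (1 − e^(−0.02476×40.0)) = 1 / (1 − 0.3715) = 1.591
Loading dose = maintenance dose × R = 63.1 × 1.591 ≈ 100 mg

100 mg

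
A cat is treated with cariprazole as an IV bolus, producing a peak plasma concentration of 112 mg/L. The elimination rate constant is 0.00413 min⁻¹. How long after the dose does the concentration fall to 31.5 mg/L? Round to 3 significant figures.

C(t) = C₀ e^(−kt)  ⇒  t = ln(C₀/C) / k
t = ln(112/31.5) / 0.004130 = 1.269 / 0.004130 ≈ 307 minutes

307 minutes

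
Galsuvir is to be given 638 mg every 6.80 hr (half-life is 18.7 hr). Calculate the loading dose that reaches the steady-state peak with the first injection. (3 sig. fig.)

k = ln 2 / 18.7 = 0.03707 hr⁻¹
Accumulation ratio R = 1 / (1 − e^(−kτ)) = 1 / (1 − e^(−0.03707×6.80)) = 1 / (1 − 0.7772) = 4.488
Loading dose = maintenance dose × R = 638 × 4.488 ≈ 2860 mg

2860 mg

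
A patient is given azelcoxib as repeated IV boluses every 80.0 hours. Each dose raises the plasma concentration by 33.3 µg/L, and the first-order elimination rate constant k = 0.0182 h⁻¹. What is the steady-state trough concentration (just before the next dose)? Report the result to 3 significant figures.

10.1 µg/L

Fraction remaining after one interval: e^(−kτ) = e^(−0.01820 × 80.0) = 0.2332
R = 1 / (1 − 0.2332) = 1.304
Css,max = 33.3 × 1.304 = 43.43 µg/L
Css,min = Css,max × e^(−kτ) = 43.43 × 0.2332 ≈ 10.1 µg/L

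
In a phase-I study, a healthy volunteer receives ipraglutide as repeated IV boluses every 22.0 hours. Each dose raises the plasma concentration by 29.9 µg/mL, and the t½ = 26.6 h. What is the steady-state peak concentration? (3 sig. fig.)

68.5 µg/mL

k = ln 2 / 26.6 = 0.02606 h⁻¹
Fraction remaining after one interval: e^(−kτ) = e^(−0.02606 × 22.0) = 0.5637
R = 1 / (1 − 0.5637) = 2.292
Css,max = 29.9 × 2.292 ≈ 68.5 µg/mL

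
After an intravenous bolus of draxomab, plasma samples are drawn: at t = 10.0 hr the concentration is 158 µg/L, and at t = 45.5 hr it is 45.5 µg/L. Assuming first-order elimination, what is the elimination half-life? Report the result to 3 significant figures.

19.8 hours

k = ln(C₁/C₂) / (t₂ − t₁) = ln(158/45.5) / (45.5 − 10.0)
  = 1.245 / 35.50 = 0.03507 hr⁻¹
t½ = ln 2 / k = ln 2 / 0.03507 ≈ 19.8 hours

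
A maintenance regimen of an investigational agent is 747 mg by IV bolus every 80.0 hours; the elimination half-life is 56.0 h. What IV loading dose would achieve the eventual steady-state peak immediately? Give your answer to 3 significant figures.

k = ln 2 / 56.0 = 0.01238 h⁻¹
Accumulation ratio R = 1 / (1 − e^(−kτ)) = 1 / (1 − e^(−0.01238×80.0)) = 1 / (1 − 0.3715) = 1.591
Loading dose = maintenance dose × R = 747 × 1.591 ≈ 1190 mg

1190 mg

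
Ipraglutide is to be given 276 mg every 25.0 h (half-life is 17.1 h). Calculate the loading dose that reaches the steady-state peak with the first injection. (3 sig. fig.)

433 mg

k = ln 2 / 17.1 = 0.04053 h⁻¹
Accumulation ratio R = 1 / (1 − e^(−kτ)) = 1 / (1 − e^(−0.04053×25.0)) = 1 / (1 − 0.3630) = 1.570
Loading dose = maintenance dose × R = 276 × 1.570 ≈ 433 mg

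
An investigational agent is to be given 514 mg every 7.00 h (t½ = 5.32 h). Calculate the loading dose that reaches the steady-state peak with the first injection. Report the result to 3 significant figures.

859 mg

k = ln 2 / 5.32 = 0.1303 h⁻¹
Accumulation ratio R = 1 / (1 − e^(−kτ)) = 1 / (1 − e^(−0.1303×7.00)) = 1 / (1 − 0.4017) = 1.671
Loading dose = maintenance dose × R = 514 × 1.671 ≈ 859 mg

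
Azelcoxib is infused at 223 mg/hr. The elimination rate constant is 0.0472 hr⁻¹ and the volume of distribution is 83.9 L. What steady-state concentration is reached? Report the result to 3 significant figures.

56.3 mg/L

CL = k · V = 0.0472 × 83.9 = 3.960 L/hr
Css = rate / CL = 223 / 3.960 ≈ 56.3 mg/L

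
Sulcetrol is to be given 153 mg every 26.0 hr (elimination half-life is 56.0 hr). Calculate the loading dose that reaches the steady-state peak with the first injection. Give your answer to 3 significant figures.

k = ln 2 / 56.0 = 0.01238 hr⁻¹
Accumulation ratio R = 1 / (1 − e^(−kτ)) = 1 / (1 − e^(−0.01238×26.0)) = 1 / (1 − 0.7248) = 3.634
Loading dose = maintenance dose × R = 153 × 3.634 ≈ 556 mg

556 mg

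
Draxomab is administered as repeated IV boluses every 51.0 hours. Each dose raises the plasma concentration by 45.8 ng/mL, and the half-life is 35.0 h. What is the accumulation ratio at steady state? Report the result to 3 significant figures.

k = ln 2 / 35.0 = 0.01980 h⁻¹
Fraction remaining after one interval: e^(−kτ) = e^(−0.01980 × 51.0) = 0.3642
R = 1 / (1 − 0.3642) = 1 / 0.6358 ≈ 1.57

1.57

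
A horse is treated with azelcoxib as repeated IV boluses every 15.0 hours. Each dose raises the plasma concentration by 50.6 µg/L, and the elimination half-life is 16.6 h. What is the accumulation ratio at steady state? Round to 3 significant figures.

k = ln 2 / 16.6 = 0.04176 h⁻¹
Fraction remaining after one interval: e^(−kτ) = e^(−0.04176 × 15.0) = 0.5345
R = 1 / (1 − 0.5345) = 1 / 0.4655 ≈ 2.15

2.15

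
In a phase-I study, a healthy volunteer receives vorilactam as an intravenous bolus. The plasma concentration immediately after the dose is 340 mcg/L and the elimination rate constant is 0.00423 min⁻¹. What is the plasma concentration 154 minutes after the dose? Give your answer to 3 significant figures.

C(t) = C₀ e^(−kt) = 340 × e^(−0.004230 × 154) = 340 × e^(−0.6514) = 340 × 0.5213 ≈ 177 mcg/L

177 mcg/L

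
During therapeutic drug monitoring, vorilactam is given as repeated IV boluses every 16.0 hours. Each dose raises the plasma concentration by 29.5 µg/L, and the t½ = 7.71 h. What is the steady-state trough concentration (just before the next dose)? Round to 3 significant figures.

9.18 µg/L

k = ln 2 / 7.71 = 0.08990 h⁻¹
Fraction remaining after one interval: e^(−kτ) = e^(−0.08990 × 16.0) = 0.2373
R = 1 / (1 − 0.2373) = 1.311
Css,max = 29.5 × 1.311 = 38.68 µg/L
Css,min = Css,max × e^(−kτ) = 38.68 × 0.2373 ≈ 9.18 µg/L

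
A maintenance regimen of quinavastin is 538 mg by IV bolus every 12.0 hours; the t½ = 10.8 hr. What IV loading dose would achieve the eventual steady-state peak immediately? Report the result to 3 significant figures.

k = ln 2 / 10.8 = 0.06418 hr⁻¹
Accumulation ratio R = 1 / (1 − e^(−kτ)) = 1 / (1 − e^(−0.06418×12.0)) = 1 / (1 − 0.4629) = 1.862
Loading dose = maintenance dose × R = 538 × 1.862 ≈ 1000 mg

1000 mg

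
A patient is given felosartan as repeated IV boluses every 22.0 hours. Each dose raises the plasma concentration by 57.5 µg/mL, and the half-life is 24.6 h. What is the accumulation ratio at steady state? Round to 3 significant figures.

k = ln 2 / 24.6 = 0.02818 h⁻¹
Fraction remaining after one interval: e^(−kτ) = e^(−0.02818 × 22.0) = 0.5380
R = 1 / (1 − 0.5380) = 1 / 0.4620 ≈ 2.16

2.16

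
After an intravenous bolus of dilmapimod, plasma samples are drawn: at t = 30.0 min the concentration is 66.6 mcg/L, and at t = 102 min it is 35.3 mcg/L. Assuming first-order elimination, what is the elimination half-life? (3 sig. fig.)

78.6 minutes

k = ln(C₁/C₂) / (t₂ − t₁) = ln(66.6/35.3) / (102 − 30.0)
  = 0.6348 / 72.00 = 0.008817 min⁻¹
t½ = ln 2 / k = ln 2 / 0.008817 ≈ 78.6 minutes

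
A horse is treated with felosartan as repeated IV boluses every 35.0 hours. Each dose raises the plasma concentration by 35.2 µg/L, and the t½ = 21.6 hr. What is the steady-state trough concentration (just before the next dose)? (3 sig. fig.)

k = ln 2 / 21.6 = 0.03209 hr⁻¹
Fraction remaining after one interval: e^(−kτ) = e^(−0.03209 × 35.0) = 0.3253
R = 1 / (1 − 0.3253) = 1.482
Css,max = 35.2 × 1.482 = 52.17 µg/L
Css,min = Css,max × e^(−kτ) = 52.17 × 0.3253 ≈ 17.0 µg/L

17.0 µg/L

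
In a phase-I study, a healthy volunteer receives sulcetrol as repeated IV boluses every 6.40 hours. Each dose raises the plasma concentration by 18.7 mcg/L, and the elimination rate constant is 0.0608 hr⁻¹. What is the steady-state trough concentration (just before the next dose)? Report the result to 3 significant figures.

Fraction remaining after one interval: e^(−kτ) = e^(−0.06080 × 6.40) = 0.6777
R = 1 / (1 − 0.6777) = 3.102
Css,max = 18.7 × 3.102 = 58.01 mcg/L
Css,min = Css,max × e^(−kτ) = 58.01 × 0.6777 ≈ 39.3 mcg/L

39.3 mcg/L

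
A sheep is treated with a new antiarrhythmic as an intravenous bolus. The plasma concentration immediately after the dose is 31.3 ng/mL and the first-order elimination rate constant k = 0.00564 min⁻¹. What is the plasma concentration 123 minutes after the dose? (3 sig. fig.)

C(t) = C₀ e^(−kt) = 31.3 × e^(−0.005640 × 123) = 31.3 × e^(−0.6937) = 31.3 × 0.4997 ≈ 15.6 ng/mL

15.6 ng/mL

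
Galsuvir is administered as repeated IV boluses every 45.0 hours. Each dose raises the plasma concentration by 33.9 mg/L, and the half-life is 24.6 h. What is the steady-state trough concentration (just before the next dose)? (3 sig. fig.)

k = ln 2 / 24.6 = 0.02818 h⁻¹
Fraction remaining after one interval: e^(−kτ) = e^(−0.02818 × 45.0) = 0.2814
R = 1 / (1 − 0.2814) = 1.392
Css,max = 33.9 × 1.392 = 47.18 mg/L
Css,min = Css,max × e^(−kτ) = 47.18 × 0.2814 ≈ 13.3 mg/L

13.3 mg/L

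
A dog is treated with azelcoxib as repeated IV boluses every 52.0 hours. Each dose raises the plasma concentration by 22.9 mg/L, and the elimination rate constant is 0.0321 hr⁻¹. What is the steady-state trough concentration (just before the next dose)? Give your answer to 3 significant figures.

Fraction remaining after one interval: e^(−kτ) = e^(−0.03210 × 52.0) = 0.1884
R = 1 / (1 − 0.1884) = 1.232
Css,max = 22.9 × 1.232 = 28.22 mg/L
Css,min = Css,max × e^(−kτ) = 28.22 × 0.1884 ≈ 5.32 mg/L

5.32 mg/L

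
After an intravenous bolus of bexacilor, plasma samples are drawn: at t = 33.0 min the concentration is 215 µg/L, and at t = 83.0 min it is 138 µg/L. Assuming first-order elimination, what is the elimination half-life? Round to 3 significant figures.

78.2 minutes

k = ln(C₁/C₂) / (t₂ − t₁) = ln(215/138) / (83.0 − 33.0)
  = 0.4434 / 50.00 = 0.008868 min⁻¹
t½ = ln 2 / k = ln 2 / 0.008868 ≈ 78.2 minutes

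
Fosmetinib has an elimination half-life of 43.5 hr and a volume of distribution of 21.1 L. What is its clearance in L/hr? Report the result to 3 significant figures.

0.336 L/hr

k = ln 2 / t½ = ln 2 / 43.5 = 0.01593 hr⁻¹
CL = k · V = 0.01593 × 21.1 ≈ 0.336 L/hr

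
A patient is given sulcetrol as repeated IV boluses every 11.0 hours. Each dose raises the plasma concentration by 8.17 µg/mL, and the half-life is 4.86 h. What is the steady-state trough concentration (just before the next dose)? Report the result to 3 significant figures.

2.15 µg/mL

k = ln 2 / 4.86 = 0.1426 h⁻¹
Fraction remaining after one interval: e^(−kτ) = e^(−0.1426 × 11.0) = 0.2083
R = 1 / (1 − 0.2083) = 1.263
Css,max = 8.17 × 1.263 = 10.32 µg/mL
Css,min = Css,max × e^(−kτ) = 10.32 × 0.2083 ≈ 2.15 µg/mL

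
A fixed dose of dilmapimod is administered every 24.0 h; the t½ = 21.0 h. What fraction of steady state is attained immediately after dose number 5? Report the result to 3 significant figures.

k = ln 2 / 21.0 = 0.03301 h⁻¹
f_n = 1 − e^(−nkτ) = 1 − e^(−5 × 0.03301 × 24.0) = 1 − e^(−3.961) = 1 − 0.01905 ≈ 0.981

0.981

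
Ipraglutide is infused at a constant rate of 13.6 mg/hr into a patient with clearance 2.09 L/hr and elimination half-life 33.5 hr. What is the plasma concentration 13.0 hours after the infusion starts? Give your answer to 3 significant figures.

Css = rate / CL = 13.6 / 2.09 = 6.507 µg/mL
k = ln 2 / 33.5 = 0.02069 hr⁻¹
C(t) = Css (1 − e^(−kt)) = 6.507 × (1 − e^(−0.2690)) = 6.507 × 0.2358 ≈ 1.53 µg/mL

1.53 µg/mL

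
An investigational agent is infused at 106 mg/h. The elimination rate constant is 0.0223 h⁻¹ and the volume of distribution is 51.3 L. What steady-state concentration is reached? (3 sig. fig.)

92.7 mg/L

CL = k · V = 0.0223 × 51.3 = 1.144 L/h
Css = rate / CL = 106 / 1.144 ≈ 92.7 mg/L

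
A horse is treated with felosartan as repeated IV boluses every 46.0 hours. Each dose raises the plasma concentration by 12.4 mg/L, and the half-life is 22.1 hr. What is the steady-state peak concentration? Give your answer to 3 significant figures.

16.2 mg/L

k = ln 2 / 22.1 = 0.03136 hr⁻¹
Fraction remaining after one interval: e^(−kτ) = e^(−0.03136 × 46.0) = 0.2363
R = 1 / (1 − 0.2363) = 1.309
Css,max = 12.4 × 1.309 ≈ 16.2 mg/L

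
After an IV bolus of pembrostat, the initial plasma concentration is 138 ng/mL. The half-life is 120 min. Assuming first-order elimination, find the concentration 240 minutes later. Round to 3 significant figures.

k = ln 2 / 120 = 0.005776 min⁻¹
C(t) = C₀ e^(−kt) = 138 × e^(−0.005776 × 240) = 138 × e^(−1.386) = 138 × 0.2500 ≈ 34.5 ng/mL

34.5 ng/mL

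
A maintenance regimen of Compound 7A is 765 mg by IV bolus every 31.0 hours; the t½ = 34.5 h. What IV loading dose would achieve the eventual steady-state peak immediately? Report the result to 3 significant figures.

k = ln 2 / 34.5 = 0.02009 h⁻¹
Accumulation ratio R = 1 / (1 − e^(−kτ)) = 1 / (1 − e^(−0.02009×31.0)) = 1 / (1 − 0.5364) = 2.157
Loading dose = maintenance dose × R = 765 × 2.157 ≈ 1650 mg

1650 mg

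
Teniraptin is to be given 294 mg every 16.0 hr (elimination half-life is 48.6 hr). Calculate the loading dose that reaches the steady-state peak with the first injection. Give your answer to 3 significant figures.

k = ln 2 / 48.6 = 0.01426 hr⁻¹
Accumulation ratio R = 1 / (1 − e^(−kτ)) = 1 / (1 − e^(−0.01426×16.0)) = 1 / (1 − 0.7960) = 4.901
Loading dose = maintenance dose × R = 294 × 4.901 ≈ 1440 mg

1440 mg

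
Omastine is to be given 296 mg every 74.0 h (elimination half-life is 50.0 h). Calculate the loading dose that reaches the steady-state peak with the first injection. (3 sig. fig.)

k = ln 2 / 50.0 = 0.01386 h⁻¹
Accumulation ratio R = 1 / (1 − e^(−kτ)) = 1 / (1 − e^(−0.01386×74.0)) = 1 / (1 − 0.3585) = 1.559
Loading dose = maintenance dose × R = 296 × 1.559 ≈ 461 mg

461 mg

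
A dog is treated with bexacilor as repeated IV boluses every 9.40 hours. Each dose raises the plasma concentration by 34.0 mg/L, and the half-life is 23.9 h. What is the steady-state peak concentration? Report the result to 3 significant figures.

k = ln 2 / 23.9 = 0.02900 h⁻¹
Fraction remaining after one interval: e^(−kτ) = e^(−0.02900 × 9.40) = 0.7614
R = 1 / (1 − 0.7614) = 4.191
Css,max = 34.0 × 4.191 ≈ 142 mg/L

142 mg/L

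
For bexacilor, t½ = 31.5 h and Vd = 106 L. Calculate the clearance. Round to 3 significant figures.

k = ln 2 / t½ = ln 2 / 31.5 = 0.02200 h⁻¹
CL = k · V = 0.02200 × 106 ≈ 2.33 L/h

2.33 L/h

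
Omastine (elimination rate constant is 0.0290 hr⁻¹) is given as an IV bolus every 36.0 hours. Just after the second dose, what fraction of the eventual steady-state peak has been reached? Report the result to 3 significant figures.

0.876

f_n = 1 − e^(−nkτ) = 1 − e^(−2 × 0.02900 × 36.0) = 1 − e^(−2.088) = 1 − 0.1239 ≈ 0.876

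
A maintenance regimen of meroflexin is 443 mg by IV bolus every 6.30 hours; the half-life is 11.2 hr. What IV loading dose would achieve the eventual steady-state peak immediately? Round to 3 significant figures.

1370 mg

k = ln 2 / 11.2 = 0.06189 hr⁻¹
Accumulation ratio R = 1 / (1 − e^(−kτ)) = 1 / (1 − e^(−0.06189×6.30)) = 1 / (1 − 0.6771) = 3.097
Loading dose = maintenance dose × R = 443 × 3.097 ≈ 1370 mg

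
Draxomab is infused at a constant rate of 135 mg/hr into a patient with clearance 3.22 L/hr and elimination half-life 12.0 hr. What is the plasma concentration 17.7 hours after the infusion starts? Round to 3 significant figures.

Css = rate / CL = 135 / 3.22 = 41.93 mg/L
k = ln 2 / 12.0 = 0.05776 hr⁻¹
C(t) = Css (1 − e^(−kt)) = 41.93 × (1 − e^(−1.022)) = 41.93 × 0.6403 ≈ 26.8 mg/L

26.8 mg/L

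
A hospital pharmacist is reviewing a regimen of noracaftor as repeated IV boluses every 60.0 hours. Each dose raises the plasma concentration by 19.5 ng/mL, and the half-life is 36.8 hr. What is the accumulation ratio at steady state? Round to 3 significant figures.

k = ln 2 / 36.8 = 0.01884 hr⁻¹
Fraction remaining after one interval: e^(−kτ) = e^(−0.01884 × 60.0) = 0.3230
R = 1 / (1 − 0.3230) = 1 / 0.6770 ≈ 1.48

1.48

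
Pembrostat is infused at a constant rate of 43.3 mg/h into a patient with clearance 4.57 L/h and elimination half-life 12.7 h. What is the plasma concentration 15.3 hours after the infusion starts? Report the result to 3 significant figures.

5.36 mg/L

Css = rate / CL = 43.3 / 4.57 = 9.475 mg/L
k = ln 2 / 12.7 = 0.05458 h⁻¹
C(t) = Css (1 − e^(−kt)) = 9.475 × (1 − e^(−0.8351)) = 9.475 × 0.5661 ≈ 5.36 mg/L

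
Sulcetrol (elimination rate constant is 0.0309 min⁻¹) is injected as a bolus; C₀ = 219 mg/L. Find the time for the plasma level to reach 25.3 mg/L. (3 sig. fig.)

69.8 minutes

C(t) = C₀ e^(−kt)  ⇒  t = ln(C₀/C) / k
t = ln(219/25.3) / 0.03090 = 2.158 / 0.03090 ≈ 69.8 minutes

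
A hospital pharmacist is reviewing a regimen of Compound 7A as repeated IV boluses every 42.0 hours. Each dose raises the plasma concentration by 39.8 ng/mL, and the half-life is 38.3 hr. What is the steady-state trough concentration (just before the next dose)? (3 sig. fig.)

k = ln 2 / 38.3 = 0.01810 hr⁻¹
Fraction remaining after one interval: e^(−kτ) = e^(−0.01810 × 42.0) = 0.4676
R = 1 / (1 − 0.4676) = 1.878
Css,max = 39.8 × 1.878 = 74.76 ng/mL
Css,min = Css,max × e^(−kτ) = 74.76 × 0.4676 ≈ 35.0 ng/mL

35.0 ng/mL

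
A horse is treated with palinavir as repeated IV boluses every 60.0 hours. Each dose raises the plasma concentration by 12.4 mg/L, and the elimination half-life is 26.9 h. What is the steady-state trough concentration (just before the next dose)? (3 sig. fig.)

3.36 mg/L

k = ln 2 / 26.9 = 0.02577 h⁻¹
Fraction remaining after one interval: e^(−kτ) = e^(−0.02577 × 60.0) = 0.2131
R = 1 / (1 − 0.2131) = 1.271
Css,max = 12.4 × 1.271 = 15.76 mg/L
Css,min = Css,max × e^(−kτ) = 15.76 × 0.2131 ≈ 3.36 mg/L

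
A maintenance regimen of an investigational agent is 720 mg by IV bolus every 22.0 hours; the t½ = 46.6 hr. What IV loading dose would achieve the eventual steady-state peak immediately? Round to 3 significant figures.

k = ln 2 / 46.6 = 0.01487 hr⁻¹
Accumulation ratio R = 1 / (1 − e^(−kτ)) = 1 / (1 − e^(−0.01487×22.0)) = 1 / (1 − 0.7209) = 3.583
Loading dose = maintenance dose × R = 720 × 3.583 ≈ 2580 mg

2580 mg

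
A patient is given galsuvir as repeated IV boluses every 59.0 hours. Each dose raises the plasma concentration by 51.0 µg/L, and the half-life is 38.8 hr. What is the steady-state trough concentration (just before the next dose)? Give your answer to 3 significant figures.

27.3 µg/L

k = ln 2 / 38.8 = 0.01786 hr⁻¹
Fraction remaining after one interval: e^(−kτ) = e^(−0.01786 × 59.0) = 0.3485
R = 1 / (1 − 0.3485) = 1.535
Css,max = 51.0 × 1.535 = 78.29 µg/L
Css,min = Css,max × e^(−kτ) = 78.29 × 0.3485 ≈ 27.3 µg/L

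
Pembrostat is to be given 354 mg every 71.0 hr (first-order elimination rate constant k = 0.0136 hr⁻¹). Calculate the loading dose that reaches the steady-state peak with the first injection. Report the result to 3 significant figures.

572 mg

Accumulation ratio R = 1 / (1 − e^(−kτ)) = 1 / (1 − e^(−0.01360×71.0)) = 1 / (1 − 0.3808) = 1.615
Loading dose = maintenance dose × R = 354 × 1.615 ≈ 572 mg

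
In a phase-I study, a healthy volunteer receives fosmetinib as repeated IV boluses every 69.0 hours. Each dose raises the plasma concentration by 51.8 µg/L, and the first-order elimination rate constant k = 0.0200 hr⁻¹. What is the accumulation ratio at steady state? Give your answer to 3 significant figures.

Fraction remaining after one interval: e^(−kτ) = e^(−0.02000 × 69.0) = 0.2516
R = 1 / (1 − 0.2516) = 1 / 0.7484 ≈ 1.34

1.34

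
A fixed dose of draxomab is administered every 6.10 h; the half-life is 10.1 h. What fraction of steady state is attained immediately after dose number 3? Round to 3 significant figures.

0.715

k = ln 2 / 10.1 = 0.06863 h⁻¹
f_n = 1 − e^(−nkτ) = 1 − e^(−3 × 0.06863 × 6.10) = 1 − e^(−1.256) = 1 − 0.2848 ≈ 0.715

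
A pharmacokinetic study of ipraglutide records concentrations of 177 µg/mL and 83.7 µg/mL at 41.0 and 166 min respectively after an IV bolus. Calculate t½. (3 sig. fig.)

k = ln(C₁/C₂) / (t₂ − t₁) = ln(177/83.7) / (166 − 41.0)
  = 0.7489 / 125.0 = 0.005991 min⁻¹
t½ = ln 2 / k = ln 2 / 0.005991 ≈ 116 minutes

116 minutes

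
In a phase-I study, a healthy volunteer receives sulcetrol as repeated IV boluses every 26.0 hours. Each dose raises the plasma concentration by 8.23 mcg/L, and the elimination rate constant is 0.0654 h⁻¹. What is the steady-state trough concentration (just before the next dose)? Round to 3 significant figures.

Fraction remaining after one interval: e^(−kτ) = e^(−0.06540 × 26.0) = 0.1826
R = 1 / (1 − 0.1826) = 1.223
Css,max = 8.23 × 1.223 = 10.07 mcg/L
Css,min = Css,max × e^(−kτ) = 10.07 × 0.1826 ≈ 1.84 mcg/L

1.84 mcg/L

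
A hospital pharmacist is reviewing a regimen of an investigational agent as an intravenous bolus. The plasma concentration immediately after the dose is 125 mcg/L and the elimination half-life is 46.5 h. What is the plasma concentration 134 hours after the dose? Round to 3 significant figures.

17.0 mcg/L

k = ln 2 / 46.5 = 0.01491 h⁻¹
134 h is 2.882 half-lives, so C = 125 × (1/2)^2.882 = 125 × 0.1357 ≈ 17.0 mcg/L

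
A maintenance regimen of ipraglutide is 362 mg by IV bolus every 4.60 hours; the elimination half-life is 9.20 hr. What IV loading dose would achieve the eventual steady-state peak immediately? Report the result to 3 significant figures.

k = ln 2 / 9.20 = 0.07534 hr⁻¹
Accumulation ratio R = 1 / (1 − e^(−kτ)) = 1 / (1 − e^(−0.07534×4.60)) = 1 / (1 − 0.7071) = 3.414
Loading dose = maintenance dose × R = 362 × 3.414 ≈ 1240 mg

1240 mg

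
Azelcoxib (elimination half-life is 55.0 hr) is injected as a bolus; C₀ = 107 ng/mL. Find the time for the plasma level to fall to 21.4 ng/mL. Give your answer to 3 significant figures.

128 hours

k = ln 2 / 55.0 = 0.01260 hr⁻¹
C(t) = C₀ e^(−kt)  ⇒  t = ln(C₀/C) / k
t = ln(107/21.4) / 0.01260 = 1.609 / 0.01260 ≈ 128 hours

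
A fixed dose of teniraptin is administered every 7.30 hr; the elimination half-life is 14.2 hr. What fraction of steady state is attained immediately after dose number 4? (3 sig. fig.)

0.760

k = ln 2 / 14.2 = 0.04881 hr⁻¹
f_n = 1 − e^(−nkτ) = 1 − e^(−4 × 0.04881 × 7.30) = 1 − e^(−1.425) = 1 − 0.2404 ≈ 0.760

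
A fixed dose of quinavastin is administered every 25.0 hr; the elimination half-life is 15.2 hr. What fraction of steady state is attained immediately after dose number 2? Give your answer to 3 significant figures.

0.898

k = ln 2 / 15.2 = 0.04560 hr⁻¹
f_n = 1 − e^(−nkτ) = 1 − e^(−2 × 0.04560 × 25.0) = 1 − e^(−2.280) = 1 − 0.1023 ≈ 0.898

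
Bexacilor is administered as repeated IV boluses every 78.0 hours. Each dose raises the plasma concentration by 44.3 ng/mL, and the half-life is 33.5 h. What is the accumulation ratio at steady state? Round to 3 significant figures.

1.25

k = ln 2 / 33.5 = 0.02069 h⁻¹
Fraction remaining after one interval: e^(−kτ) = e^(−0.02069 × 78.0) = 0.1991
R = 1 / (1 − 0.1991) = 1 / 0.8009 ≈ 1.25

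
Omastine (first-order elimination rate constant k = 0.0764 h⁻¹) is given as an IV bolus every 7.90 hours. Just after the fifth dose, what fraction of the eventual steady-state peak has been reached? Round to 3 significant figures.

0.951

f_n = 1 − e^(−nkτ) = 1 − e^(−5 × 0.07640 × 7.90) = 1 − e^(−3.018) = 1 − 0.04891 ≈ 0.951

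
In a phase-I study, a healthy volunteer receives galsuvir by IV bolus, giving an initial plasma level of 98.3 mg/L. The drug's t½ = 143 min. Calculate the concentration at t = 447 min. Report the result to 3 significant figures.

11.3 mg/L

k = ln 2 / 143 = 0.004847 min⁻¹
C(t) = C₀ e^(−kt) = 98.3 × e^(−0.004847 × 447) = 98.3 × e^(−2.167) = 98.3 × 0.1146 ≈ 11.3 mg/L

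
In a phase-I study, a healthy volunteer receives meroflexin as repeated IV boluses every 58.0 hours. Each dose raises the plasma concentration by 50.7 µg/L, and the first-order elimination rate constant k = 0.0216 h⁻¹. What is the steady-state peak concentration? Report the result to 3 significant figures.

Fraction remaining after one interval: e^(−kτ) = e^(−0.02160 × 58.0) = 0.2857
R = 1 / (1 − 0.2857) = 1.400
Css,max = 50.7 × 1.400 ≈ 71.0 µg/L

71.0 µg/L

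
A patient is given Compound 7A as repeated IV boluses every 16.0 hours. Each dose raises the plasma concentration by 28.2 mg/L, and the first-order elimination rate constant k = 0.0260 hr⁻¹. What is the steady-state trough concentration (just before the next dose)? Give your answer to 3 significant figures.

54.7 mg/L

Fraction remaining after one interval: e^(−kτ) = e^(−0.02600 × 16.0) = 0.6597
R = 1 / (1 − 0.6597) = 2.938
Css,max = 28.2 × 2.938 = 82.86 mg/L
Css,min = Css,max × e^(−kτ) = 82.86 × 0.6597 ≈ 54.7 mg/L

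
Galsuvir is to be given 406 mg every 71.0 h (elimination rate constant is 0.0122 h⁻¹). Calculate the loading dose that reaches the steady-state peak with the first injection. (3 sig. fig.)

701 mg

Accumulation ratio R = 1 / (1 − e^(−kτ)) = 1 / (1 − e^(−0.01220×71.0)) = 1 / (1 − 0.4205) = 1.726
Loading dose = maintenance dose × R = 406 × 1.726 ≈ 701 mg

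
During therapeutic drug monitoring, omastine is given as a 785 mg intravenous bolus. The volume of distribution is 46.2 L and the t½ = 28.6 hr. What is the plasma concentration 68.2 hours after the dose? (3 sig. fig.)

C₀ = dose / V = 785 / 46.2 = 16.99 mg/L
k = ln 2 / 28.6 = 0.02424 hr⁻¹
C(t) = C₀ e^(−kt) = 16.99 × e^(−0.02424 × 68.2) = 16.99 × e^(−1.653) = 16.99 × 0.1915 ≈ 3.25 mg/L

3.25 mg/L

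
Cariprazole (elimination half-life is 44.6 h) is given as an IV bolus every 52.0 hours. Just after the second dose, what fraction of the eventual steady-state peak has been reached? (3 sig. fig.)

0.801

k = ln 2 / 44.6 = 0.01554 h⁻¹
f_n = 1 − e^(−nkτ) = 1 − e^(−2 × 0.01554 × 52.0) = 1 − e^(−1.616) = 1 − 0.1986 ≈ 0.801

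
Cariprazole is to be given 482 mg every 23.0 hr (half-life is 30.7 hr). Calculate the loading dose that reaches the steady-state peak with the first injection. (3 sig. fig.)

k = ln 2 / 30.7 = 0.02258 hr⁻¹
Accumulation ratio R = 1 / (1 − e^(−kτ)) = 1 / (1 − e^(−0.02258×23.0)) = 1 / (1 − 0.5949) = 2.469
Loading dose = maintenance dose × R = 482 × 2.469 ≈ 1190 mg

1190 mg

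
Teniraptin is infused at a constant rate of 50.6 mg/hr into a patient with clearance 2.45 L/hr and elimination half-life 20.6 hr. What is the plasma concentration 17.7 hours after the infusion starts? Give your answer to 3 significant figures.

9.27 mg/L

Css = rate / CL = 50.6 / 2.45 = 20.65 mg/L
k = ln 2 / 20.6 = 0.03365 hr⁻¹
C(t) = Css (1 − e^(−kt)) = 20.65 × (1 − e^(−0.5956)) = 20.65 × 0.4488 ≈ 9.27 mg/L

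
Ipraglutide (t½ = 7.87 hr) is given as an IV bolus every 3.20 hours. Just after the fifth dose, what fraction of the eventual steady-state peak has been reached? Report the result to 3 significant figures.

0.756

k = ln 2 / 7.87 = 0.08807 hr⁻¹
f_n = 1 − e^(−nkτ) = 1 − e^(−5 × 0.08807 × 3.20) = 1 − e^(−1.409) = 1 − 0.2443 ≈ 0.756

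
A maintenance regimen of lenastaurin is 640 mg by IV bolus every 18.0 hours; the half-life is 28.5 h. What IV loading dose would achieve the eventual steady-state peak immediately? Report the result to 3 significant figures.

k = ln 2 / 28.5 = 0.02432 h⁻¹
Accumulation ratio R = 1 / (1 − e^(−kτ)) = 1 / (1 − e^(−0.02432×18.0)) = 1 / (1 − 0.6455) = 2.821
Loading dose = maintenance dose × R = 640 × 2.821 ≈ 1810 mg

1810 mg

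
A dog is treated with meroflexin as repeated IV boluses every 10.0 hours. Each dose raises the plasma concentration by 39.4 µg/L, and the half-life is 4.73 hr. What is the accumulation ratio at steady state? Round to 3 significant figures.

k = ln 2 / 4.73 = 0.1465 hr⁻¹
Fraction remaining after one interval: e^(−kτ) = e^(−0.1465 × 10.0) = 0.2310
R = 1 / (1 − 0.2310) = 1 / 0.7690 ≈ 1.30

1.30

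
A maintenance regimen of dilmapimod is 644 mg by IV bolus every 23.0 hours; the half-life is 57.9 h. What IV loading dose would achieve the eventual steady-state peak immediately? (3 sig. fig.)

k = ln 2 / 57.9 = 0.01197 h⁻¹
Accumulation ratio R = 1 / (1 − e^(−kτ)) = 1 / (1 − e^(−0.01197×23.0)) = 1 / (1 − 0.7593) = 4.155
Loading dose = maintenance dose × R = 644 × 4.155 ≈ 2680 mg

2680 mg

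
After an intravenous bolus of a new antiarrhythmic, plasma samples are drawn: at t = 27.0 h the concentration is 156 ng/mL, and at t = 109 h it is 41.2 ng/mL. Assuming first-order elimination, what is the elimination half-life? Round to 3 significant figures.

k = ln(C₁/C₂) / (t₂ − t₁) = ln(156/41.2) / (109 − 27.0)
  = 1.331 / 82.00 = 0.01624 h⁻¹
t½ = ln 2 / k = ln 2 / 0.01624 ≈ 42.7 hours

42.7 hours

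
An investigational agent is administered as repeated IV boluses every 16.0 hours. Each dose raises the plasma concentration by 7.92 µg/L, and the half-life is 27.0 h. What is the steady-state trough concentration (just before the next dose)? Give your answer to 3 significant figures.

k = ln 2 / 27.0 = 0.02567 h⁻¹
Fraction remaining after one interval: e^(−kτ) = e^(−0.02567 × 16.0) = 0.6632
R = 1 / (1 − 0.6632) = 2.969
Css,max = 7.92 × 2.969 = 23.51 µg/L
Css,min = Css,max × e^(−kτ) = 23.51 × 0.6632 ≈ 15.6 µg/L

15.6 µg/L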